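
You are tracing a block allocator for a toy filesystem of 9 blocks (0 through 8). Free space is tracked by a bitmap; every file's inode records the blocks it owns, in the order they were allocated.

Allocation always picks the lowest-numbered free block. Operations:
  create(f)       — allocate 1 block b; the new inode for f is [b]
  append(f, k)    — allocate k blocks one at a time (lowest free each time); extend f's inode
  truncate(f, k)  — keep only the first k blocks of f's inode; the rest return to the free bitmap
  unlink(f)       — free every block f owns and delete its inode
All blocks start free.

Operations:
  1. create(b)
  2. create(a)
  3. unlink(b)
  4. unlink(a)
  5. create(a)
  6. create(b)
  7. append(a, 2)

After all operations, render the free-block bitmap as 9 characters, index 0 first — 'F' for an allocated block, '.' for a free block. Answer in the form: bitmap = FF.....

bitmap = FFFF.....

  1. create(b)  ⇒  F........  {b→[0]}
  2. create(a)  ⇒  FF.......  {a→[1]; b→[0]}
  3. unlink(b)  ⇒  .F.......  {a→[1]}
  4. unlink(a)  ⇒  .........  {}
  5. create(a)  ⇒  F........  {a→[0]}
  6. create(b)  ⇒  FF.......  {a→[0]; b→[1]}
  7. append(a, 2)  ⇒  FFFF.....  {a→[0, 2, 3]; b→[1]}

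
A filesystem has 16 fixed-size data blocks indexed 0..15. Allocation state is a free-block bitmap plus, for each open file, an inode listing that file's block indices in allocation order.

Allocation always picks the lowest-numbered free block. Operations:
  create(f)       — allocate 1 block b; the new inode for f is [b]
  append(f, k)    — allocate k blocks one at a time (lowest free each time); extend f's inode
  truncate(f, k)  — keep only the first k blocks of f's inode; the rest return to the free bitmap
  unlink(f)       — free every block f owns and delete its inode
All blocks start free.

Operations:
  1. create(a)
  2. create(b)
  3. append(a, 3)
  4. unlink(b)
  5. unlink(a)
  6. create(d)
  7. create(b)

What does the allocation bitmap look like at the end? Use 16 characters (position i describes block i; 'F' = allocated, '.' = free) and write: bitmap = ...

  1. create(a)  ⇒  F...............  {a→[0]}
  2. create(b)  ⇒  FF..............  {a→[0]; b→[1]}
  3. append(a, 3)  ⇒  FFFFF...........  {a→[0, 2, 3, 4]; b→[1]}
  4. unlink(b)  ⇒  F.FFF...........  {a→[0, 2, 3, 4]}
  5. unlink(a)  ⇒  ................  {}
  6. create(d)  ⇒  F...............  {d→[0]}
  7. create(b)  ⇒  FF..............  {b→[1]; d→[0]}

bitmap = FF..............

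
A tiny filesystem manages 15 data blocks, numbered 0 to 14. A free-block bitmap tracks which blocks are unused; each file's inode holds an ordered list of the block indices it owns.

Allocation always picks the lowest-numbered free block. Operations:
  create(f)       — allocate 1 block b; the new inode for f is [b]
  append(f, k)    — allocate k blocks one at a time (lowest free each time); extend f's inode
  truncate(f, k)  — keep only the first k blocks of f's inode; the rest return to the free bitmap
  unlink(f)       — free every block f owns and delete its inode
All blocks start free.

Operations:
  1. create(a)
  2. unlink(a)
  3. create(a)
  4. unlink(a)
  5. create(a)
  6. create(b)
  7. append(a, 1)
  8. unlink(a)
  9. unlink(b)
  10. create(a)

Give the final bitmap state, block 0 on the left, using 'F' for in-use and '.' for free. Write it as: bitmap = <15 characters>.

bitmap = F..............

[1] create(a) — a=0 (map F..............)
[2] unlink(a) —  (map ...............)
[3] create(a) — a=0 (map F..............)
[4] unlink(a) —  (map ...............)
[5] create(a) — a=0 (map F..............)
[6] create(b) — a=0 b=1 (map FF.............)
[7] append(a, 1) — a=0,2 b=1 (map FFF............)
[8] unlink(a) — b=1 (map .F.............)
[9] unlink(b) —  (map ...............)
[10] create(a) — a=0 (map F..............)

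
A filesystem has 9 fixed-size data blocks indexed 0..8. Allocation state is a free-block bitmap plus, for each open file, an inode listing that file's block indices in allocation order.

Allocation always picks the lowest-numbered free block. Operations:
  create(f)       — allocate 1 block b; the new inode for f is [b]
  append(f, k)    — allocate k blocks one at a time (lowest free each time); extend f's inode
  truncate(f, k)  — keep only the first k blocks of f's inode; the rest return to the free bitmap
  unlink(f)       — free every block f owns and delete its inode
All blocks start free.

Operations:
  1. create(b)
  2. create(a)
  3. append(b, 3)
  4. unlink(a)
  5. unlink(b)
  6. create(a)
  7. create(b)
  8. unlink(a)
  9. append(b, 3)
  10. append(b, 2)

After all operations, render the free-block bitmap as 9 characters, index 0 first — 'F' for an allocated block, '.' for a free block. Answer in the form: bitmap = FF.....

bitmap = FFFFFF...

after create(b) → b:[0]  free=[F........]
after create(a) → a:[1], b:[0]  free=[FF.......]
after append(b, 3) → a:[1], b:[0, 2, 3, 4]  free=[FFFFF....]
after unlink(a) → b:[0, 2, 3, 4]  free=[F.FFF....]
after unlink(b) →   free=[.........]
after create(a) → a:[0]  free=[F........]
after create(b) → a:[0], b:[1]  free=[FF.......]
after unlink(a) → b:[1]  free=[.F.......]
after append(b, 3) → b:[1, 0, 2, 3]  free=[FFFF.....]
after append(b, 2) → b:[1, 0, 2, 3, 4, 5]  free=[FFFFFF...]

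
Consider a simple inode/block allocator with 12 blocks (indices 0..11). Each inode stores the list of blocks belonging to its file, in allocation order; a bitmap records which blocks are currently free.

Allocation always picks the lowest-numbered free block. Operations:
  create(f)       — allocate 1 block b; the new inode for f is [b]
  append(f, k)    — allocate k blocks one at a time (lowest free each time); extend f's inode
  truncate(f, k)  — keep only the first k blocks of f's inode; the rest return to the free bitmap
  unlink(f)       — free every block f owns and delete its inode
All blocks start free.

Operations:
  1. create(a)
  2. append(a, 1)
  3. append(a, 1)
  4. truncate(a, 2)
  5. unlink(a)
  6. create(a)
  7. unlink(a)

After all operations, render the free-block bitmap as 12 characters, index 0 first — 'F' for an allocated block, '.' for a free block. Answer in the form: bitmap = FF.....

after create(a) → a:[0]  free=[F...........]
after append(a, 1) → a:[0, 1]  free=[FF..........]
after append(a, 1) → a:[0, 1, 2]  free=[FFF.........]
after truncate(a, 2) → a:[0, 1]  free=[FF..........]
after unlink(a) →   free=[............]
after create(a) → a:[0]  free=[F...........]
after unlink(a) →   free=[............]

bitmap = ............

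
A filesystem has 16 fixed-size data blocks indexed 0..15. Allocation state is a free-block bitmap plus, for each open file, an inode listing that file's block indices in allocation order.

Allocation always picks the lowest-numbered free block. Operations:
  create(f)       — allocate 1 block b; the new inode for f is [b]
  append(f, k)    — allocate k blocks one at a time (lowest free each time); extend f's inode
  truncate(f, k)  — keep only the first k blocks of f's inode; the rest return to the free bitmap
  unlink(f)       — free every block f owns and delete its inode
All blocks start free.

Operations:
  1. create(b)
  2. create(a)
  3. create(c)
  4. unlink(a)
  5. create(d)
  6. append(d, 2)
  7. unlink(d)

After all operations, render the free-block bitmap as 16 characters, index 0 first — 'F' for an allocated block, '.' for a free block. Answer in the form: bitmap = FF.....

  1. create(b)  ⇒  F...............  {b→[0]}
  2. create(a)  ⇒  FF..............  {a→[1]; b→[0]}
  3. create(c)  ⇒  FFF.............  {a→[1]; b→[0]; c→[2]}
  4. unlink(a)  ⇒  F.F.............  {b→[0]; c→[2]}
  5. create(d)  ⇒  FFF.............  {b→[0]; c→[2]; d→[1]}
  6. append(d, 2)  ⇒  FFFFF...........  {b→[0]; c→[2]; d→[1, 3, 4]}
  7. unlink(d)  ⇒  F.F.............  {b→[0]; c→[2]}

bitmap = F.F.............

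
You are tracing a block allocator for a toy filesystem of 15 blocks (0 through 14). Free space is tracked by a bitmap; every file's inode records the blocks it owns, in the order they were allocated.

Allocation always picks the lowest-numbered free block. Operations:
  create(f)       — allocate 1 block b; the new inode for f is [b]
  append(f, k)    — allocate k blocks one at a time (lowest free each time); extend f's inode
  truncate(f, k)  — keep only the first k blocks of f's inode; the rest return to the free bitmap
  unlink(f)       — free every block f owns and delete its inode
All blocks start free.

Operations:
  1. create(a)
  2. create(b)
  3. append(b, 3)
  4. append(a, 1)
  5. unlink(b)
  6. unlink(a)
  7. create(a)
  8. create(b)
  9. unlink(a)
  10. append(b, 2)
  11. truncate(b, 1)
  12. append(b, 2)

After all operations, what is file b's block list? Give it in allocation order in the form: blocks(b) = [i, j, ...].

  1. create(a)  ⇒  F..............  {a→[0]}
  2. create(b)  ⇒  FF.............  {a→[0]; b→[1]}
  3. append(b, 3)  ⇒  FFFFF..........  {a→[0]; b→[1, 2, 3, 4]}
  4. append(a, 1)  ⇒  FFFFFF.........  {a→[0, 5]; b→[1, 2, 3, 4]}
  5. unlink(b)  ⇒  F....F.........  {a→[0, 5]}
  6. unlink(a)  ⇒  ...............  {}
  7. create(a)  ⇒  F..............  {a→[0]}
  8. create(b)  ⇒  FF.............  {a→[0]; b→[1]}
  9. unlink(a)  ⇒  .F.............  {b→[1]}
  10. append(b, 2)  ⇒  FFF............  {b→[1, 0, 2]}
  11. truncate(b, 1)  ⇒  .F.............  {b→[1]}
  12. append(b, 2)  ⇒  FFF............  {b→[1, 0, 2]}

blocks(b) = [1, 0, 2]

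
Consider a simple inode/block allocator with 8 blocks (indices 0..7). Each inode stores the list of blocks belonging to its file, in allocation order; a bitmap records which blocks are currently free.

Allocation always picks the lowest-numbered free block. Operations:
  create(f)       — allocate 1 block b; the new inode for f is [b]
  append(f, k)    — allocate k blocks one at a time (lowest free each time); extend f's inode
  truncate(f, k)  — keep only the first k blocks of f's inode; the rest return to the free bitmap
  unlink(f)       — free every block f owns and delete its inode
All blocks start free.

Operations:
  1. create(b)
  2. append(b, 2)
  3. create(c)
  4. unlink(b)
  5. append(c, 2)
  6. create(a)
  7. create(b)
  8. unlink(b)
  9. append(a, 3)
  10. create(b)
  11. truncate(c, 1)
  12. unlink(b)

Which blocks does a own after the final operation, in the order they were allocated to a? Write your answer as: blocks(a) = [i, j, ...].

after create(b) → b:[0]  free=[F.......]
after append(b, 2) → b:[0, 1, 2]  free=[FFF.....]
after create(c) → b:[0, 1, 2], c:[3]  free=[FFFF....]
after unlink(b) → c:[3]  free=[...F....]
after append(c, 2) → c:[3, 0, 1]  free=[FF.F....]
after create(a) → a:[2], c:[3, 0, 1]  free=[FFFF....]
after create(b) → a:[2], b:[4], c:[3, 0, 1]  free=[FFFFF...]
after unlink(b) → a:[2], c:[3, 0, 1]  free=[FFFF....]
after append(a, 3) → a:[2, 4, 5, 6], c:[3, 0, 1]  free=[FFFFFFF.]
after create(b) → a:[2, 4, 5, 6], b:[7], c:[3, 0, 1]  free=[FFFFFFFF]
after truncate(c, 1) → a:[2, 4, 5, 6], b:[7], c:[3]  free=[..FFFFFF]
after unlink(b) → a:[2, 4, 5, 6], c:[3]  free=[..FFFFF.]

blocks(a) = [2, 4, 5, 6]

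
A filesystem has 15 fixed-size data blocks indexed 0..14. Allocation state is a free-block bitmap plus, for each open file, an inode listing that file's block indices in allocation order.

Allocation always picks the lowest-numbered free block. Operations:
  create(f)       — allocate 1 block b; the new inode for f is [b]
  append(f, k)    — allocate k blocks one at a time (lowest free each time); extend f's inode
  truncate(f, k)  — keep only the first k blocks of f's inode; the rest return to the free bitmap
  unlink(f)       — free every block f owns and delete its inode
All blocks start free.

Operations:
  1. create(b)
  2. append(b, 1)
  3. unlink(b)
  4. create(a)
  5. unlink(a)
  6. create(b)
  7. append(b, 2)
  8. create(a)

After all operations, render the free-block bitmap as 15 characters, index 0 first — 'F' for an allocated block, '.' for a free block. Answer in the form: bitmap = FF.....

after create(b) → b:[0]  free=[F..............]
after append(b, 1) → b:[0, 1]  free=[FF.............]
after unlink(b) →   free=[...............]
after create(a) → a:[0]  free=[F..............]
after unlink(a) →   free=[...............]
after create(b) → b:[0]  free=[F..............]
after append(b, 2) → b:[0, 1, 2]  free=[FFF............]
after create(a) → a:[3], b:[0, 1, 2]  free=[FFFF...........]

bitmap = FFFF...........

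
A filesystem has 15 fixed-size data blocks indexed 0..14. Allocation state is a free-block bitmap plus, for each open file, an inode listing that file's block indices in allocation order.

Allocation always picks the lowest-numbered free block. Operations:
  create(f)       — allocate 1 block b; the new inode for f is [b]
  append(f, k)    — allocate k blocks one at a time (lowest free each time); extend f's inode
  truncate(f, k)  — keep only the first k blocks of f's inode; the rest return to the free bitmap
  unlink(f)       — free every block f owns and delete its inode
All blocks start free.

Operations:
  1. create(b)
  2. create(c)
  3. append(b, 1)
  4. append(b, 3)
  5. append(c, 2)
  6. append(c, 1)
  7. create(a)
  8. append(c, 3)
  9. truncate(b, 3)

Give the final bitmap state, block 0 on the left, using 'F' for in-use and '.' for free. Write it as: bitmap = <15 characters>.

bitmap = FFFF..FFFFFFF..

  1. create(b)  ⇒  F..............  {b→[0]}
  2. create(c)  ⇒  FF.............  {b→[0]; c→[1]}
  3. append(b, 1)  ⇒  FFF............  {b→[0, 2]; c→[1]}
  4. append(b, 3)  ⇒  FFFFFF.........  {b→[0, 2, 3, 4, 5]; c→[1]}
  5. append(c, 2)  ⇒  FFFFFFFF.......  {b→[0, 2, 3, 4, 5]; c→[1, 6, 7]}
  6. append(c, 1)  ⇒  FFFFFFFFF......  {b→[0, 2, 3, 4, 5]; c→[1, 6, 7, 8]}
  7. create(a)  ⇒  FFFFFFFFFF.....  {a→[9]; b→[0, 2, 3, 4, 5]; c→[1, 6, 7, 8]}
  8. append(c, 3)  ⇒  FFFFFFFFFFFFF..  {a→[9]; b→[0, 2, 3, 4, 5]; c→[1, 6, 7, 8, 10, 11, 12]}
  9. truncate(b, 3)  ⇒  FFFF..FFFFFFF..  {a→[9]; b→[0, 2, 3]; c→[1, 6, 7, 8, 10, 11, 12]}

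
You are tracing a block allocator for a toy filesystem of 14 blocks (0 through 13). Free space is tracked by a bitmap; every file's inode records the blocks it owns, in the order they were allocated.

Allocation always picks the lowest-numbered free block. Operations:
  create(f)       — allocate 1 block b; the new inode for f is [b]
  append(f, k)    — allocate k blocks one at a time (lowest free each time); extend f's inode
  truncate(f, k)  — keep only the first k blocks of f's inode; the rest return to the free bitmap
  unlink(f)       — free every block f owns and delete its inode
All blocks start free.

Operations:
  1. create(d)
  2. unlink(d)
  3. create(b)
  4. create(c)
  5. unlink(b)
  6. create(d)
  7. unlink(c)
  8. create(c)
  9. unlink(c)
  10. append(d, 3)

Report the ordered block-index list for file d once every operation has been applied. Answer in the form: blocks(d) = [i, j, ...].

blocks(d) = [0, 1, 2, 3]

[1] create(d) — d=0 (map F.............)
[2] unlink(d) —  (map ..............)
[3] create(b) — b=0 (map F.............)
[4] create(c) — b=0 c=1 (map FF............)
[5] unlink(b) — c=1 (map .F............)
[6] create(d) — c=1 d=0 (map FF............)
[7] unlink(c) — d=0 (map F.............)
[8] create(c) — c=1 d=0 (map FF............)
[9] unlink(c) — d=0 (map F.............)
[10] append(d, 3) — d=0,1,2,3 (map FFFF..........)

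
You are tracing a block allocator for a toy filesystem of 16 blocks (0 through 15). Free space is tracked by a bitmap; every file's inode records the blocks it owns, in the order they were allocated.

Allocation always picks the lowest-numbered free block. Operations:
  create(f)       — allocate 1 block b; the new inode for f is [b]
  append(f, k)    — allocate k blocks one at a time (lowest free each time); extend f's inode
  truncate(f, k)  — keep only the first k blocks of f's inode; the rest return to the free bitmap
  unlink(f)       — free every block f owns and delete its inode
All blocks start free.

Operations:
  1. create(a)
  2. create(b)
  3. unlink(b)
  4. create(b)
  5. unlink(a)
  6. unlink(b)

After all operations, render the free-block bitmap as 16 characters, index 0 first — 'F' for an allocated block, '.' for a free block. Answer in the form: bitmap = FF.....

create(a): bitmap=F............... | a=[0]
create(b): bitmap=FF.............. | a=[0] b=[1]
unlink(b): bitmap=F............... | a=[0]
create(b): bitmap=FF.............. | a=[0] b=[1]
unlink(a): bitmap=.F.............. | b=[1]
unlink(b): bitmap=................ | 

bitmap = ................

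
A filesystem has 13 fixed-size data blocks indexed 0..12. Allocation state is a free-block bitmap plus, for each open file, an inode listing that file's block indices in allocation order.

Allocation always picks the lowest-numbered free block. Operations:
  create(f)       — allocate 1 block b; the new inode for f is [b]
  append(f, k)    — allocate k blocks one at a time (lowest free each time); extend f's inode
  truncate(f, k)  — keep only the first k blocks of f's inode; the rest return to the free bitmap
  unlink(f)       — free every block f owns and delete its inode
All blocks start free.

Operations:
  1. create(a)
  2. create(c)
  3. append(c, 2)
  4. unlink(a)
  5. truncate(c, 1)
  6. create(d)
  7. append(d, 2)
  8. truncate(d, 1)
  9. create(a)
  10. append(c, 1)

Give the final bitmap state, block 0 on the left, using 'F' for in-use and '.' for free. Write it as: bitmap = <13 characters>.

bitmap = FFFF.........

  1. create(a)  ⇒  F............  {a→[0]}
  2. create(c)  ⇒  FF...........  {a→[0]; c→[1]}
  3. append(c, 2)  ⇒  FFFF.........  {a→[0]; c→[1, 2, 3]}
  4. unlink(a)  ⇒  .FFF.........  {c→[1, 2, 3]}
  5. truncate(c, 1)  ⇒  .F...........  {c→[1]}
  6. create(d)  ⇒  FF...........  {c→[1]; d→[0]}
  7. append(d, 2)  ⇒  FFFF.........  {c→[1]; d→[0, 2, 3]}
  8. truncate(d, 1)  ⇒  FF...........  {c→[1]; d→[0]}
  9. create(a)  ⇒  FFF..........  {a→[2]; c→[1]; d→[0]}
  10. append(c, 1)  ⇒  FFFF.........  {a→[2]; c→[1, 3]; d→[0]}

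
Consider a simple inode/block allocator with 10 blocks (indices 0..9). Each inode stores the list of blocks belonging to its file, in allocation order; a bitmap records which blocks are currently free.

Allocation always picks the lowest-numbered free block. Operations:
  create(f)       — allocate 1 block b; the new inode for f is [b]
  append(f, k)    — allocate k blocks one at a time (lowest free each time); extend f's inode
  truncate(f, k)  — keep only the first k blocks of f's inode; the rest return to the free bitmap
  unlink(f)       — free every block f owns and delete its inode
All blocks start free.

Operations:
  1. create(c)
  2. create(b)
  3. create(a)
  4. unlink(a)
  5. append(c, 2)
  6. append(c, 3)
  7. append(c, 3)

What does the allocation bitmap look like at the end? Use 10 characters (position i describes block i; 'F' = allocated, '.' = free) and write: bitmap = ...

create(c): bitmap=F......... | c=[0]
create(b): bitmap=FF........ | b=[1] c=[0]
create(a): bitmap=FFF....... | a=[2] b=[1] c=[0]
unlink(a): bitmap=FF........ | b=[1] c=[0]
append(c, 2): bitmap=FFFF...... | b=[1] c=[0, 2, 3]
append(c, 3): bitmap=FFFFFFF... | b=[1] c=[0, 2, 3, 4, 5, 6]
append(c, 3): bitmap=FFFFFFFFFF | b=[1] c=[0, 2, 3, 4, 5, 6, 7, 8, 9]

bitmap = FFFFFFFFFF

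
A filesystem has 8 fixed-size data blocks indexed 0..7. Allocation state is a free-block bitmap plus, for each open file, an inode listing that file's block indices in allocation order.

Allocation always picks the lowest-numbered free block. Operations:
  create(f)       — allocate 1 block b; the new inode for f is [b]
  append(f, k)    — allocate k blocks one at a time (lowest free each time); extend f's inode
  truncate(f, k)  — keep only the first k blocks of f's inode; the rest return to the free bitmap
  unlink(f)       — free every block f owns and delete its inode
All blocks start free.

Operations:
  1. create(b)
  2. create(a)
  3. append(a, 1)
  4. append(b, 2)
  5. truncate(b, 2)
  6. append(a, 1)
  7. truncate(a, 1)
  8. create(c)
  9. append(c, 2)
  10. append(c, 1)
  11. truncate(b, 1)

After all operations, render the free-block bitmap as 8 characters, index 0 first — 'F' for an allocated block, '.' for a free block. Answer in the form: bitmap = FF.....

bitmap = FFF.FFF.

[1] create(b) — b=0 (map F.......)
[2] create(a) — a=1 b=0 (map FF......)
[3] append(a, 1) — a=1,2 b=0 (map FFF.....)
[4] append(b, 2) — a=1,2 b=0,3,4 (map FFFFF...)
[5] truncate(b, 2) — a=1,2 b=0,3 (map FFFF....)
[6] append(a, 1) — a=1,2,4 b=0,3 (map FFFFF...)
[7] truncate(a, 1) — a=1 b=0,3 (map FF.F....)
[8] create(c) — a=1 b=0,3 c=2 (map FFFF....)
[9] append(c, 2) — a=1 b=0,3 c=2,4,5 (map FFFFFF..)
[10] append(c, 1) — a=1 b=0,3 c=2,4,5,6 (map FFFFFFF.)
[11] truncate(b, 1) — a=1 b=0 c=2,4,5,6 (map FFF.FFF.)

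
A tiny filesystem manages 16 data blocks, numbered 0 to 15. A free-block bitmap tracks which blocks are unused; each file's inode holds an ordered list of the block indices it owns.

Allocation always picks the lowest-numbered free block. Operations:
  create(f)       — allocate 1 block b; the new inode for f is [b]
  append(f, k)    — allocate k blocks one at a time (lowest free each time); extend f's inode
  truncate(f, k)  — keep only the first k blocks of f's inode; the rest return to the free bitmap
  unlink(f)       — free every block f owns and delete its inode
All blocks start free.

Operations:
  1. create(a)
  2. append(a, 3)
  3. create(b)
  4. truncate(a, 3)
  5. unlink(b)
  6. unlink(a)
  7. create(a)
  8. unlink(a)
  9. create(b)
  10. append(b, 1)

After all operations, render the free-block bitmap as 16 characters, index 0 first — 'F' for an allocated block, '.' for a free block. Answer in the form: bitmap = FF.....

bitmap = FF..............

[1] create(a) — a=0 (map F...............)
[2] append(a, 3) — a=0,1,2,3 (map FFFF............)
[3] create(b) — a=0,1,2,3 b=4 (map FFFFF...........)
[4] truncate(a, 3) — a=0,1,2 b=4 (map FFF.F...........)
[5] unlink(b) — a=0,1,2 (map FFF.............)
[6] unlink(a) —  (map ................)
[7] create(a) — a=0 (map F...............)
[8] unlink(a) —  (map ................)
[9] create(b) — b=0 (map F...............)
[10] append(b, 1) — b=0,1 (map FF..............)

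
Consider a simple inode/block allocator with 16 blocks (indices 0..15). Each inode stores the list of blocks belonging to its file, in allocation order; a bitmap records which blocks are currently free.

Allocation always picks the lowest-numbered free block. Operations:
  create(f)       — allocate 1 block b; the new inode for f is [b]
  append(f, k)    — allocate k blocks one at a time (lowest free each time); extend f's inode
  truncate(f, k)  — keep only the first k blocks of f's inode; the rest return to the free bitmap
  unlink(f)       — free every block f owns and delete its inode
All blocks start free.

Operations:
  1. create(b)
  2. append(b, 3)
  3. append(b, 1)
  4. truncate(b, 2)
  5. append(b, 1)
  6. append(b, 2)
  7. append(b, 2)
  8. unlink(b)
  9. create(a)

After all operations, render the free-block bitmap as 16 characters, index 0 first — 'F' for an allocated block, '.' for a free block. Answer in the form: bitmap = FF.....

create(b): bitmap=F............... | b=[0]
append(b, 3): bitmap=FFFF............ | b=[0, 1, 2, 3]
append(b, 1): bitmap=FFFFF........... | b=[0, 1, 2, 3, 4]
truncate(b, 2): bitmap=FF.............. | b=[0, 1]
append(b, 1): bitmap=FFF............. | b=[0, 1, 2]
append(b, 2): bitmap=FFFFF........... | b=[0, 1, 2, 3, 4]
append(b, 2): bitmap=FFFFFFF......... | b=[0, 1, 2, 3, 4, 5, 6]
unlink(b): bitmap=................ | 
create(a): bitmap=F............... | a=[0]

bitmap = F...............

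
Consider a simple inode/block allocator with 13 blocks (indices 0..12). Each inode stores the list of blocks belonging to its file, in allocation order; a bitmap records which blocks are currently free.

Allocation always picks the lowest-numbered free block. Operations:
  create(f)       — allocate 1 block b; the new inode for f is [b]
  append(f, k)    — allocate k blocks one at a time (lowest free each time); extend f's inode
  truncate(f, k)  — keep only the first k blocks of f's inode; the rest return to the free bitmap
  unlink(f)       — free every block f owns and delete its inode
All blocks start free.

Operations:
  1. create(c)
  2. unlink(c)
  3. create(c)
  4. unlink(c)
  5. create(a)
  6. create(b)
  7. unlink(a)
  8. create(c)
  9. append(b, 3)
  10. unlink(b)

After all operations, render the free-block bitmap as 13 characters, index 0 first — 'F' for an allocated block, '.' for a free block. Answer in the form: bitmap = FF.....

  1. create(c)  ⇒  F............  {c→[0]}
  2. unlink(c)  ⇒  .............  {}
  3. create(c)  ⇒  F............  {c→[0]}
  4. unlink(c)  ⇒  .............  {}
  5. create(a)  ⇒  F............  {a→[0]}
  6. create(b)  ⇒  FF...........  {a→[0]; b→[1]}
  7. unlink(a)  ⇒  .F...........  {b→[1]}
  8. create(c)  ⇒  FF...........  {b→[1]; c→[0]}
  9. append(b, 3)  ⇒  FFFFF........  {b→[1, 2, 3, 4]; c→[0]}
  10. unlink(b)  ⇒  F............  {c→[0]}

bitmap = F............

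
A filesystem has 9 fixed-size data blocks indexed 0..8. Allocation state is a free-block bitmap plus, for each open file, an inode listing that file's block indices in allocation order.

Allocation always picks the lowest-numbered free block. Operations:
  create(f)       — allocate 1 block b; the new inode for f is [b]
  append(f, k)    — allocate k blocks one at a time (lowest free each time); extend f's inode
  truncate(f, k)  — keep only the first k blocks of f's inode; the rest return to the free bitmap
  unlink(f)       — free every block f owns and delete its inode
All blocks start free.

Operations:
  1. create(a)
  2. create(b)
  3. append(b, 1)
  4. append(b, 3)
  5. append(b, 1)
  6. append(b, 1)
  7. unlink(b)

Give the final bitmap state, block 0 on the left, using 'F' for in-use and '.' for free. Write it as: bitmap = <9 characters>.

after create(a) → a:[0]  free=[F........]
after create(b) → a:[0], b:[1]  free=[FF.......]
after append(b, 1) → a:[0], b:[1, 2]  free=[FFF......]
after append(b, 3) → a:[0], b:[1, 2, 3, 4, 5]  free=[FFFFFF...]
after append(b, 1) → a:[0], b:[1, 2, 3, 4, 5, 6]  free=[FFFFFFF..]
after append(b, 1) → a:[0], b:[1, 2, 3, 4, 5, 6, 7]  free=[FFFFFFFF.]
after unlink(b) → a:[0]  free=[F........]

bitmap = F........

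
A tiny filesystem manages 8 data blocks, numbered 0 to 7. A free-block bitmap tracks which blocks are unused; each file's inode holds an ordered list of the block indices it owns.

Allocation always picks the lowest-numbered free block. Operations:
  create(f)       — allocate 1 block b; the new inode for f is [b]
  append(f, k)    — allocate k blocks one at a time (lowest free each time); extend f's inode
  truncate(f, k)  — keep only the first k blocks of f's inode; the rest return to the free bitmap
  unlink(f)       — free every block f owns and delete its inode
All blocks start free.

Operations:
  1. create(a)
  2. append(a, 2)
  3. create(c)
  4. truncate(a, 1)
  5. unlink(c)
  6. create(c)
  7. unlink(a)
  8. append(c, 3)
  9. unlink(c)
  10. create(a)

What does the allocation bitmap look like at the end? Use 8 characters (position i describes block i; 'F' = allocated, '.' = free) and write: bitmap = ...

after create(a) → a:[0]  free=[F.......]
after append(a, 2) → a:[0, 1, 2]  free=[FFF.....]
after create(c) → a:[0, 1, 2], c:[3]  free=[FFFF....]
after truncate(a, 1) → a:[0], c:[3]  free=[F..F....]
after unlink(c) → a:[0]  free=[F.......]
after create(c) → a:[0], c:[1]  free=[FF......]
after unlink(a) → c:[1]  free=[.F......]
after append(c, 3) → c:[1, 0, 2, 3]  free=[FFFF....]
after unlink(c) →   free=[........]
after create(a) → a:[0]  free=[F.......]

bitmap = F.......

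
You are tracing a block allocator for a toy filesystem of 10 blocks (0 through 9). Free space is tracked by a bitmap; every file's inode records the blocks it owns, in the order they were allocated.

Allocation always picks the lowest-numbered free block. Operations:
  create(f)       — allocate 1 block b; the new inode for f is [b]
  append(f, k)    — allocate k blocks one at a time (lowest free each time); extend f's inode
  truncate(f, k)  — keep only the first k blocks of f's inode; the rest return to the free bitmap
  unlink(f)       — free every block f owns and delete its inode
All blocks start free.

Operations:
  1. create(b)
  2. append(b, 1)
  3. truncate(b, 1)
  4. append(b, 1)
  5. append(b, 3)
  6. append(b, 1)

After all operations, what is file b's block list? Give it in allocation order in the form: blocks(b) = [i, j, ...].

after create(b) → b:[0]  free=[F.........]
after append(b, 1) → b:[0, 1]  free=[FF........]
after truncate(b, 1) → b:[0]  free=[F.........]
after append(b, 1) → b:[0, 1]  free=[FF........]
after append(b, 3) → b:[0, 1, 2, 3, 4]  free=[FFFFF.....]
after append(b, 1) → b:[0, 1, 2, 3, 4, 5]  free=[FFFFFF....]

blocks(b) = [0, 1, 2, 3, 4, 5]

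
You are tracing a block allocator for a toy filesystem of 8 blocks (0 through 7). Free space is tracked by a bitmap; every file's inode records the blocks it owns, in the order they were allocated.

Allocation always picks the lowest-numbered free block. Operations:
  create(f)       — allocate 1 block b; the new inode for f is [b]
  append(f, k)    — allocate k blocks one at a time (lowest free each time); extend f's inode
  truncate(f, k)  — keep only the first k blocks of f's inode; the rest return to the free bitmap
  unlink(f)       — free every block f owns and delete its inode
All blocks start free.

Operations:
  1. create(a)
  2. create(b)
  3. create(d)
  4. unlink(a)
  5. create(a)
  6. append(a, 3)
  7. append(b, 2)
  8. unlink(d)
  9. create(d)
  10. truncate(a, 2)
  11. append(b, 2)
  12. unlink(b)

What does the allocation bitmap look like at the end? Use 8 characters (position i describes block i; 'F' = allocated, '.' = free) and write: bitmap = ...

bitmap = F.FF....

after create(a) → a:[0]  free=[F.......]
after create(b) → a:[0], b:[1]  free=[FF......]
after create(d) → a:[0], b:[1], d:[2]  free=[FFF.....]
after unlink(a) → b:[1], d:[2]  free=[.FF.....]
after create(a) → a:[0], b:[1], d:[2]  free=[FFF.....]
after append(a, 3) → a:[0, 3, 4, 5], b:[1], d:[2]  free=[FFFFFF..]
after append(b, 2) → a:[0, 3, 4, 5], b:[1, 6, 7], d:[2]  free=[FFFFFFFF]
after unlink(d) → a:[0, 3, 4, 5], b:[1, 6, 7]  free=[FF.FFFFF]
after create(d) → a:[0, 3, 4, 5], b:[1, 6, 7], d:[2]  free=[FFFFFFFF]
after truncate(a, 2) → a:[0, 3], b:[1, 6, 7], d:[2]  free=[FFFF..FF]
after append(b, 2) → a:[0, 3], b:[1, 6, 7, 4, 5], d:[2]  free=[FFFFFFFF]
after unlink(b) → a:[0, 3], d:[2]  free=[F.FF....]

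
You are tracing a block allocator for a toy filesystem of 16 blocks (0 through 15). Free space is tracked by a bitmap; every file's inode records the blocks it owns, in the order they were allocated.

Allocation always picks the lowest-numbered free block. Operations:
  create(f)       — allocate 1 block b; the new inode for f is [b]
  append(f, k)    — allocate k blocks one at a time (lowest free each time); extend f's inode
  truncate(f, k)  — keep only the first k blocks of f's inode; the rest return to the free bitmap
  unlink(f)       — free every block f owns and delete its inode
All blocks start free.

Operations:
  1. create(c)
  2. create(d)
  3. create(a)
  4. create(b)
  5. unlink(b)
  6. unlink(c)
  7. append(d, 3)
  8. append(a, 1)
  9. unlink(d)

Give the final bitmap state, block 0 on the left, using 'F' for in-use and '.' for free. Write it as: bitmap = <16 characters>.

create(c): bitmap=F............... | c=[0]
create(d): bitmap=FF.............. | c=[0] d=[1]
create(a): bitmap=FFF............. | a=[2] c=[0] d=[1]
create(b): bitmap=FFFF............ | a=[2] b=[3] c=[0] d=[1]
unlink(b): bitmap=FFF............. | a=[2] c=[0] d=[1]
unlink(c): bitmap=.FF............. | a=[2] d=[1]
append(d, 3): bitmap=FFFFF........... | a=[2] d=[1, 0, 3, 4]
append(a, 1): bitmap=FFFFFF.......... | a=[2, 5] d=[1, 0, 3, 4]
unlink(d): bitmap=..F..F.......... | a=[2, 5]

bitmap = ..F..F..........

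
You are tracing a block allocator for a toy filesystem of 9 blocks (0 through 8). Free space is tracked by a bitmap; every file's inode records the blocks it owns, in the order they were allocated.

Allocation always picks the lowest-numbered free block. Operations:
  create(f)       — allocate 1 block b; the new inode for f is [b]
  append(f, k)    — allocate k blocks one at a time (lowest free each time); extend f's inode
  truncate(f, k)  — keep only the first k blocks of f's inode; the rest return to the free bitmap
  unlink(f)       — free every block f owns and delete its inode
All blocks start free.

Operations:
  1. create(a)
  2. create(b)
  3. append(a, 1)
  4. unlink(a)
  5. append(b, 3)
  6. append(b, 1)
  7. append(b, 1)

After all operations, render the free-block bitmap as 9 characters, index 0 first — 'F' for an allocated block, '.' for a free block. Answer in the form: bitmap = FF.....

bitmap = FFFFFF...

  1. create(a)  ⇒  F........  {a→[0]}
  2. create(b)  ⇒  FF.......  {a→[0]; b→[1]}
  3. append(a, 1)  ⇒  FFF......  {a→[0, 2]; b→[1]}
  4. unlink(a)  ⇒  .F.......  {b→[1]}
  5. append(b, 3)  ⇒  FFFF.....  {b→[1, 0, 2, 3]}
  6. append(b, 1)  ⇒  FFFFF....  {b→[1, 0, 2, 3, 4]}
  7. append(b, 1)  ⇒  FFFFFF...  {b→[1, 0, 2, 3, 4, 5]}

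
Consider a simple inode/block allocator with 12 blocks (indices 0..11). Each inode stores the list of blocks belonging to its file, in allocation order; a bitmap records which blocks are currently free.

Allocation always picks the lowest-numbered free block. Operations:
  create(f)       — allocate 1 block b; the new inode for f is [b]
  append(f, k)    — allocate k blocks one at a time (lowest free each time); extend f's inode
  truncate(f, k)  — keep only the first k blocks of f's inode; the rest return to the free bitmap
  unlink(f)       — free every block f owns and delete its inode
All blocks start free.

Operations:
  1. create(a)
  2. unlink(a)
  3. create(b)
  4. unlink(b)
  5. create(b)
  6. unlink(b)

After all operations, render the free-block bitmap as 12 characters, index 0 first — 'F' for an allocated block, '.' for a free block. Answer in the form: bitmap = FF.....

create(a): bitmap=F........... | a=[0]
unlink(a): bitmap=............ | 
create(b): bitmap=F........... | b=[0]
unlink(b): bitmap=............ | 
create(b): bitmap=F........... | b=[0]
unlink(b): bitmap=............ | 

bitmap = ............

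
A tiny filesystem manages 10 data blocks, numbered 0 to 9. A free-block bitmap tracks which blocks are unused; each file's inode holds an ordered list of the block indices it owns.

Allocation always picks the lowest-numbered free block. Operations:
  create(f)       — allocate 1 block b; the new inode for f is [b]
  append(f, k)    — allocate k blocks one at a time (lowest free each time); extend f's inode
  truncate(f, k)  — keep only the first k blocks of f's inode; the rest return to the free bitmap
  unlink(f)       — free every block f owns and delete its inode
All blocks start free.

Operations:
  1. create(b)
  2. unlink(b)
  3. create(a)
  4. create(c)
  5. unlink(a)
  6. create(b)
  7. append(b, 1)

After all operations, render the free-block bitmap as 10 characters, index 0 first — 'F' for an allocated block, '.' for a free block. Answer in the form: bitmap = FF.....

after create(b) → b:[0]  free=[F.........]
after unlink(b) →   free=[..........]
after create(a) → a:[0]  free=[F.........]
after create(c) → a:[0], c:[1]  free=[FF........]
after unlink(a) → c:[1]  free=[.F........]
after create(b) → b:[0], c:[1]  free=[FF........]
after append(b, 1) → b:[0, 2], c:[1]  free=[FFF.......]

bitmap = FFF.......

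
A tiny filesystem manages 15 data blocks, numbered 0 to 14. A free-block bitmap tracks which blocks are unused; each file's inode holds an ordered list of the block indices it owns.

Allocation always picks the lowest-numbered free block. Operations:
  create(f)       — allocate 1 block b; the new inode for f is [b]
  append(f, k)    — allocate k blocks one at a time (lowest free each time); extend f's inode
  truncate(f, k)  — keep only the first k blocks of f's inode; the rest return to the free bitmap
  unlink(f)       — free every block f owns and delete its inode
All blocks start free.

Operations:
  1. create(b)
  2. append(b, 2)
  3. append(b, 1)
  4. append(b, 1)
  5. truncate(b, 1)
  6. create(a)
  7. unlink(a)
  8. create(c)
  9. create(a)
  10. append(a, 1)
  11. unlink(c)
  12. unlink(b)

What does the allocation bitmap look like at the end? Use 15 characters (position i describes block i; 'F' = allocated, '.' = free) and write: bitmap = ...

after create(b) → b:[0]  free=[F..............]
after append(b, 2) → b:[0, 1, 2]  free=[FFF............]
after append(b, 1) → b:[0, 1, 2, 3]  free=[FFFF...........]
after append(b, 1) → b:[0, 1, 2, 3, 4]  free=[FFFFF..........]
after truncate(b, 1) → b:[0]  free=[F..............]
after create(a) → a:[1], b:[0]  free=[FF.............]
after unlink(a) → b:[0]  free=[F..............]
after create(c) → b:[0], c:[1]  free=[FF.............]
after create(a) → a:[2], b:[0], c:[1]  free=[FFF............]
after append(a, 1) → a:[2, 3], b:[0], c:[1]  free=[FFFF...........]
after unlink(c) → a:[2, 3], b:[0]  free=[F.FF...........]
after unlink(b) → a:[2, 3]  free=[..FF...........]

bitmap = ..FF...........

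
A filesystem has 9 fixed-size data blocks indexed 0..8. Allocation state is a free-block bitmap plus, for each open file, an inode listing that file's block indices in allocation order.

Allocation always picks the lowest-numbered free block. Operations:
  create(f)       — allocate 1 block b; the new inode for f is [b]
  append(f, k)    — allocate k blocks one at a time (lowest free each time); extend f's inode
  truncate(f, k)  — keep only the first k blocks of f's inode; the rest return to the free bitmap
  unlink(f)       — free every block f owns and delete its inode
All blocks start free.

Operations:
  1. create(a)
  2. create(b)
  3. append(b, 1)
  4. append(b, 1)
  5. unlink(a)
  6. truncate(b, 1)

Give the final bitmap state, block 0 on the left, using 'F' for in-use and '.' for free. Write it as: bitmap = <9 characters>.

  1. create(a)  ⇒  F........  {a→[0]}
  2. create(b)  ⇒  FF.......  {a→[0]; b→[1]}
  3. append(b, 1)  ⇒  FFF......  {a→[0]; b→[1, 2]}
  4. append(b, 1)  ⇒  FFFF.....  {a→[0]; b→[1, 2, 3]}
  5. unlink(a)  ⇒  .FFF.....  {b→[1, 2, 3]}
  6. truncate(b, 1)  ⇒  .F.......  {b→[1]}

bitmap = .F.......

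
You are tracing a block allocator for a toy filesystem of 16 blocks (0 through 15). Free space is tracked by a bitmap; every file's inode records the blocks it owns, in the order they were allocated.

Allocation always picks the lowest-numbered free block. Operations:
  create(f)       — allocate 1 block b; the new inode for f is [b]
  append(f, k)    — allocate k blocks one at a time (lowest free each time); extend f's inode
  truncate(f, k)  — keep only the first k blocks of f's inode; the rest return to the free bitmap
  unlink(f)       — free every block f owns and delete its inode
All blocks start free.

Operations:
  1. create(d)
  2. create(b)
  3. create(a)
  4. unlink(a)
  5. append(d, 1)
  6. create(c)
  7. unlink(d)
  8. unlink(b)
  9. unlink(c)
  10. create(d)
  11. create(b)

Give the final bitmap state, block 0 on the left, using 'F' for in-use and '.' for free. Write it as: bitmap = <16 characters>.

after create(d) → d:[0]  free=[F...............]
after create(b) → b:[1], d:[0]  free=[FF..............]
after create(a) → a:[2], b:[1], d:[0]  free=[FFF.............]
after unlink(a) → b:[1], d:[0]  free=[FF..............]
after append(d, 1) → b:[1], d:[0, 2]  free=[FFF.............]
after create(c) → b:[1], c:[3], d:[0, 2]  free=[FFFF............]
after unlink(d) → b:[1], c:[3]  free=[.F.F............]
after unlink(b) → c:[3]  free=[...F............]
after unlink(c) →   free=[................]
after create(d) → d:[0]  free=[F...............]
after create(b) → b:[1], d:[0]  free=[FF..............]

bitmap = FF..............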